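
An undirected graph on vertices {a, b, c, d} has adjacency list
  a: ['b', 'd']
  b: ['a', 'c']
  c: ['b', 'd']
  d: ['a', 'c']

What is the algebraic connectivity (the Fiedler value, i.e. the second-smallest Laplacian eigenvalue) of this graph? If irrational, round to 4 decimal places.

Each diagonal entry of L is the vertex degree and each off-diagonal entry is -1 where an edge is present, 0 otherwise; in the order [a, b, c, d] the diagonal is [2, 2, 2, 2]. The smallest Laplacian eigenvalue is always 0. The next one, lambda_2 = 2, measures how hard the graph is to disconnect: larger values mean better connectivity. By the matrix-tree theorem the graph has (1/4) * product of the nonzero eigenvalues = 4 spanning trees.

2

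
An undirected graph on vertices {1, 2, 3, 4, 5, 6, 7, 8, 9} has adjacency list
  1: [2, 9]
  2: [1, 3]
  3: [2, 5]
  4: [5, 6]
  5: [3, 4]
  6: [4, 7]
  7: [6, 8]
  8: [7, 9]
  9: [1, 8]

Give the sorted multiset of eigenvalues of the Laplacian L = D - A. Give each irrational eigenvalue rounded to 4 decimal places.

[0, 0.4679, 0.4679, 1.6527, 1.6527, 3, 3, 3.8794, 3.8794]

With the vertex order [1, 2, 3, 4, 5, 6, 7, 8, 9], the degrees are [2, 2, 2, 2, 2, 2, 2, 2, 2], giving D = diag(2, 2, 2, 2, 2, 2, 2, 2, 2) and L = D - A. L is symmetric positive semidefinite, so every eigenvalue is real and nonnegative. The single zero eigenvalue shows the graph is connected. The eigenvalues sum to 18, which equals trace(L) = 2|E|.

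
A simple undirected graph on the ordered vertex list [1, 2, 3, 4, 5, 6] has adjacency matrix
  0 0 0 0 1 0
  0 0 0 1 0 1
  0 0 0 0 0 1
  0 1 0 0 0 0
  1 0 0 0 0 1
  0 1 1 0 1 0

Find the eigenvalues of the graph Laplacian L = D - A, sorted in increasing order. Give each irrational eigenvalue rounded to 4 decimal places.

[0, 0.3820, 0.6972, 2, 2.6180, 4.3028]

Reading degrees in the order [1, 2, 3, 4, 5, 6] gives [1, 2, 1, 1, 2, 3]; set D = diag(1, 2, 1, 1, 2, 3) and form L = D - A. The multiplicity of 0 as a Laplacian eigenvalue equals the number of connected components. There is one zero in the spectrum, matching the 1 component.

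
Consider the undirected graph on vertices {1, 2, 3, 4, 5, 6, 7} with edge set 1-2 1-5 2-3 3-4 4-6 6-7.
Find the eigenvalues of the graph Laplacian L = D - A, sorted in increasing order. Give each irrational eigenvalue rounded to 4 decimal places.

Reading degrees in the order [1, 2, 3, 4, 5, 6, 7] gives [2, 2, 2, 2, 1, 2, 1]; set D = diag(2, 2, 2, 2, 1, 2, 1) and form L = D - A. The multiplicity of 0 as a Laplacian eigenvalue equals the number of connected components. The single zero eigenvalue shows the graph is connected. By the matrix-tree theorem the graph has (1/7) * product of the nonzero eigenvalues = 1 spanning tree. There is one zero in the spectrum, matching the 1 component.

[0, 0.1981, 0.7530, 1.5550, 2.4450, 3.2470, 3.8019]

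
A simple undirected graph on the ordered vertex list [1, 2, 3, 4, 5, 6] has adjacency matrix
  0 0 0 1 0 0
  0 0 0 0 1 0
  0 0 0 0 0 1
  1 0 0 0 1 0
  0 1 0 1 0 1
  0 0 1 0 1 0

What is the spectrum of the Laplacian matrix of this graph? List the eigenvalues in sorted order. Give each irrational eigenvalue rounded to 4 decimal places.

With the vertex order [1, 2, 3, 4, 5, 6], the degrees are [1, 1, 1, 2, 3, 2], giving D = diag(1, 1, 1, 2, 3, 2) and L = D - A. The multiplicity of 0 as a Laplacian eigenvalue equals the number of connected components. The largest eigenvalue, 4.3028, is at most the vertex count 6. By the matrix-tree theorem the graph has (1/6) * product of the nonzero eigenvalues = 1 spanning tree.

[0, 0.3820, 0.6972, 2, 2.6180, 4.3028]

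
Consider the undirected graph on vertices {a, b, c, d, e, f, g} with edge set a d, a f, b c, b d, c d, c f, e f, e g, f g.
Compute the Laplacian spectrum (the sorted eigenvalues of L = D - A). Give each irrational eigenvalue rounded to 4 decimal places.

[0, 0.6338, 1.7405, 3, 3.3172, 3.8665, 5.4420]

Each diagonal entry of L is the vertex degree and each off-diagonal entry is -1 where an edge is present, 0 otherwise; in the order [a, b, c, d, e, f, g] the diagonal is [2, 2, 3, 3, 2, 4, 2]. The multiplicity of 0 as a Laplacian eigenvalue equals the number of connected components. There is one zero in the spectrum, matching the 1 component. The eigenvalues sum to 18, which equals trace(L) = 2|E|.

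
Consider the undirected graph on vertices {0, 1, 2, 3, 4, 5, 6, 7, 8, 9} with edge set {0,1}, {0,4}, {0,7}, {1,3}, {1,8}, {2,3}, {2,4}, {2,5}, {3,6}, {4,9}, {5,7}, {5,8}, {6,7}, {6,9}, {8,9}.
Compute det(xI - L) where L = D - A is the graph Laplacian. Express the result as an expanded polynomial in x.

x^10 - 30x^9 + 390x^8 - 2880x^7 + 13305x^6 - 39882x^5 + 77640x^4 - 94800x^3 + 66000x^2 - 20000x

Each diagonal entry of L is the vertex degree and each off-diagonal entry is -1 where an edge is present, 0 otherwise; in the order [0, 1, 2, 3, 4, 5, 6, 7, 8, 9] the diagonal is [3, 3, 3, 3, 3, 3, 3, 3, 3, 3]. L has integer entries, so p(x) = det(xI - L) has integer coefficients. Expanding the determinant yields x^10 - 30x^9 + 390x^8 - 2880x^7 + 13305x^6 - 39882x^5 + 77640x^4 - 94800x^3 + 66000x^2 - 20000x. The constant term is 0 because L is singular (the all-ones vector lies in its kernel). The largest eigenvalue, 5, is at most the vertex count 10. There is one zero in the spectrum, matching the 1 component.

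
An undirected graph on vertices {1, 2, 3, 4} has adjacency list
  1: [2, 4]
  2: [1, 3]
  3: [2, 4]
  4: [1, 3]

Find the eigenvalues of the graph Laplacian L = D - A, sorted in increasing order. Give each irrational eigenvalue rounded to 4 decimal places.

Each diagonal entry of L is the vertex degree and each off-diagonal entry is -1 where an edge is present, 0 otherwise; in the order [1, 2, 3, 4] the diagonal is [2, 2, 2, 2]. Diagonalising L (or applying a numerical eigensolver to the 4x4 matrix) gives the spectrum above. The single zero eigenvalue shows the graph is connected. The eigenvalues sum to 8, which equals trace(L) = 2|E|.

[0, 2, 2, 4]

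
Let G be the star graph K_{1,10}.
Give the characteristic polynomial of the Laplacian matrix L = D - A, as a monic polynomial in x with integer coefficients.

x^11 - 20x^10 + 135x^9 - 480x^8 + 1050x^7 - 1512x^6 + 1470x^5 - 960x^4 + 405x^3 - 100x^2 + 11x

The graph has 11 vertices and degree multiset [10, 1, 1, 1, 1, 1, 1, 1, 1, 1, 1]; D is the diagonal matrix of degrees and L = D - A. L has integer entries, so p(x) = det(xI - L) has integer coefficients. Expanding the determinant yields x^11 - 20x^10 + 135x^9 - 480x^8 + 1050x^7 - 1512x^6 + 1470x^5 - 960x^4 + 405x^3 - 100x^2 + 11x. The coefficient of x^10 equals -trace(L) = -20, matching the sum of degrees. There is one zero in the spectrum, matching the 1 component.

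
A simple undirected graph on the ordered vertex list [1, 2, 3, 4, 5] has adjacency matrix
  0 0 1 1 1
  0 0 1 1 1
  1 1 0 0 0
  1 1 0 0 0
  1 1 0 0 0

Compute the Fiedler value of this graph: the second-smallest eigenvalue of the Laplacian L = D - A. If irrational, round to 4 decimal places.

Each diagonal entry of L is the vertex degree and each off-diagonal entry is -1 where an edge is present, 0 otherwise; in the order [1, 2, 3, 4, 5] the diagonal is [3, 3, 2, 2, 2]. Computing the eigenvalues of L and sorting gives [0, 2, 2, 3, 5]. The Fiedler value lambda_2 = 2 is strictly positive, so the graph is connected.

2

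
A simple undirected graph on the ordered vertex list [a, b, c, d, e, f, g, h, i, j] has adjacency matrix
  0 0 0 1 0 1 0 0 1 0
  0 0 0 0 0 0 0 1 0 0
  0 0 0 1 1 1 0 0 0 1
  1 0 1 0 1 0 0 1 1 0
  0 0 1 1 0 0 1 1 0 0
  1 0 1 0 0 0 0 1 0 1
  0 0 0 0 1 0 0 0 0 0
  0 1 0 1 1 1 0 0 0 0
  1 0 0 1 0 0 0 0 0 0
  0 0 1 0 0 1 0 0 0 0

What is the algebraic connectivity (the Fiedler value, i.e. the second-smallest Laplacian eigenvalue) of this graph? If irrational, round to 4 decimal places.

With the vertex order [a, b, c, d, e, f, g, h, i, j], the degrees are [3, 1, 4, 5, 4, 4, 1, 4, 2, 2], giving D = diag(3, 1, 4, 5, 4, 4, 1, 4, 2, 2) and L = D - A. Computing the eigenvalues of L and sorting gives [0, 0.7486, 0.7837, 1.2360, 2.6168, 3.2373, 4.2468, 4.6795, 5.7159, 6.7354]. The Fiedler value lambda_2 = 0.7486 is strictly positive, so the graph is connected. The eigenvalues sum to 30, which equals trace(L) = 2|E|. By the matrix-tree theorem the graph has (1/10) * product of the nonzero eigenvalues = 470 spanning trees.

0.7486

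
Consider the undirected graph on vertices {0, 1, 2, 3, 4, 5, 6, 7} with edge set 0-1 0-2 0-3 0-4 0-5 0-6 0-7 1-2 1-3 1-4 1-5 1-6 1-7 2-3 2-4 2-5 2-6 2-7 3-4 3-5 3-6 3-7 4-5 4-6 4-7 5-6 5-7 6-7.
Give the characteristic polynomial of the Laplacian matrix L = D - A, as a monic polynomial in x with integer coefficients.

Each diagonal entry of L is the vertex degree and each off-diagonal entry is -1 where an edge is present, 0 otherwise; in the order [0, 1, 2, 3, 4, 5, 6, 7] the diagonal is [7, 7, 7, 7, 7, 7, 7, 7]. L has integer entries, so p(x) = det(xI - L) has integer coefficients. Expanding the determinant yields x^8 - 56x^7 + 1344x^6 - 17920x^5 + 143360x^4 - 688128x^3 + 1835008x^2 - 2097152x. The constant term is 0 because L is singular (the all-ones vector lies in its kernel). The largest eigenvalue, 8, is at most the vertex count 8.

x^8 - 56x^7 + 1344x^6 - 17920x^5 + 143360x^4 - 688128x^3 + 1835008x^2 - 2097152x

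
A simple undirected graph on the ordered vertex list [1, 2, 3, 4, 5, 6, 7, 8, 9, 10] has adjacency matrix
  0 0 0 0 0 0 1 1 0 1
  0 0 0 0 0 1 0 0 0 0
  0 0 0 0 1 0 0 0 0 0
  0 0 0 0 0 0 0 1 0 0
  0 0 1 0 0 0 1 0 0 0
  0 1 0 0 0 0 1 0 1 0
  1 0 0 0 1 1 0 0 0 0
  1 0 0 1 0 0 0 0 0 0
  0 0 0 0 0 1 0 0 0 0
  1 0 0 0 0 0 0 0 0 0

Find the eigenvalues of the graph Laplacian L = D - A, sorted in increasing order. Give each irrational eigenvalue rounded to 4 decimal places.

[0, 0.2076, 0.3326, 0.6394, 1, 1.7049, 2.2883, 3.0761, 3.8552, 4.8958]

With the vertex order [1, 2, 3, 4, 5, 6, 7, 8, 9, 10], the degrees are [3, 1, 1, 1, 2, 3, 3, 2, 1, 1], giving D = diag(3, 1, 1, 1, 2, 3, 3, 2, 1, 1) and L = D - A. Diagonalising L (or applying a numerical eigensolver to the 10x10 matrix) gives the spectrum above.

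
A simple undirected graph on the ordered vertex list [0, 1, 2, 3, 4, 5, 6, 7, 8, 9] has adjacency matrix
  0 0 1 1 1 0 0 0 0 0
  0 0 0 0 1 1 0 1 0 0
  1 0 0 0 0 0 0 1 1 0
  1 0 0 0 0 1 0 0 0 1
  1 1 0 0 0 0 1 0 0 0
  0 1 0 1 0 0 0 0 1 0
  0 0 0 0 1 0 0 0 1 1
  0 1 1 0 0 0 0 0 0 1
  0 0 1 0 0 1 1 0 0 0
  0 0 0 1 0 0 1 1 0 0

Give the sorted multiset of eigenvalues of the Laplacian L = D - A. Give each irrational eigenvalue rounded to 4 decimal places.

Reading degrees in the order [0, 1, 2, 3, 4, 5, 6, 7, 8, 9] gives [3, 3, 3, 3, 3, 3, 3, 3, 3, 3]; set D = diag(3, 3, 3, 3, 3, 3, 3, 3, 3, 3) and form L = D - A. The multiplicity of 0 as a Laplacian eigenvalue equals the number of connected components. The largest eigenvalue, 5, is at most the vertex count 10.

[0, 2, 2, 2, 2, 2, 5, 5, 5, 5]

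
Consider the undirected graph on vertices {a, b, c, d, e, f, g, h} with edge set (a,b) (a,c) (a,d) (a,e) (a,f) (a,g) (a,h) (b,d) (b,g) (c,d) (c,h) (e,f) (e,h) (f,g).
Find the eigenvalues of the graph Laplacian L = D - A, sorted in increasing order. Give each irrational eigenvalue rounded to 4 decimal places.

[0, 1.7530, 1.7530, 3.4450, 3.4450, 4.8019, 4.8019, 8]

Reading degrees in the order [a, b, c, d, e, f, g, h] gives [7, 3, 3, 3, 3, 3, 3, 3]; set D = diag(7, 3, 3, 3, 3, 3, 3, 3) and form L = D - A. Diagonalising L (or applying a numerical eigensolver to the 8x8 matrix) gives the spectrum above. The largest eigenvalue, 8, is at most the vertex count 8.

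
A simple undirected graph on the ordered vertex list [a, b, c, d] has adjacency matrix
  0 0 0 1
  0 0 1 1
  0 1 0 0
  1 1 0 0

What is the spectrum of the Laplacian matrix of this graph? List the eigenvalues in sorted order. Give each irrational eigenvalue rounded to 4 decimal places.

With the vertex order [a, b, c, d], the degrees are [1, 2, 1, 2], giving D = diag(1, 2, 1, 2) and L = D - A. Since every row of L sums to 0, the all-ones vector is in the kernel and 0 is an eigenvalue. The single zero eigenvalue shows the graph is connected.

[0, 0.5858, 2, 3.4142]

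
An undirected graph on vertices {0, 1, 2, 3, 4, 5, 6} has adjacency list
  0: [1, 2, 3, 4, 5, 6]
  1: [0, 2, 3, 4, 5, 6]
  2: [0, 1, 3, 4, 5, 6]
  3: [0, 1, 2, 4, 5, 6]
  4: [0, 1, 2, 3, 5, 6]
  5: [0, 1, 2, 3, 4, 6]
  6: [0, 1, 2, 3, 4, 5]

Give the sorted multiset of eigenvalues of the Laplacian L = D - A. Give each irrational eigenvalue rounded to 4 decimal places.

Reading degrees in the order [0, 1, 2, 3, 4, 5, 6] gives [6, 6, 6, 6, 6, 6, 6]; set D = diag(6, 6, 6, 6, 6, 6, 6) and form L = D - A. Since every row of L sums to 0, the all-ones vector is in the kernel and 0 is an eigenvalue. There is one zero in the spectrum, matching the 1 component.

[0, 7, 7, 7, 7, 7, 7]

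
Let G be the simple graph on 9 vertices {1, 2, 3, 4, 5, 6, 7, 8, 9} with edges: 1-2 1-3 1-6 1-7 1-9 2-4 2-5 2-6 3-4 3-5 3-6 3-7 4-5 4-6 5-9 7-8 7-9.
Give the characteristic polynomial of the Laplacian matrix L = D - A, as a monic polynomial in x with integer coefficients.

x^9 - 34x^8 + 491x^7 - 3916x^6 + 18748x^5 - 54664x^4 + 93416x^3 - 83368x^2 + 28188x

Each diagonal entry of L is the vertex degree and each off-diagonal entry is -1 where an edge is present, 0 otherwise; in the order [1, 2, 3, 4, 5, 6, 7, 8, 9] the diagonal is [5, 4, 5, 4, 4, 4, 4, 1, 3]. L has integer entries, so p(x) = det(xI - L) has integer coefficients. Expanding the determinant yields x^9 - 34x^8 + 491x^7 - 3916x^6 + 18748x^5 - 54664x^4 + 93416x^3 - 83368x^2 + 28188x. Since p(0) = det(-L) = 0, x divides p(x). There is one zero in the spectrum, matching the 1 component.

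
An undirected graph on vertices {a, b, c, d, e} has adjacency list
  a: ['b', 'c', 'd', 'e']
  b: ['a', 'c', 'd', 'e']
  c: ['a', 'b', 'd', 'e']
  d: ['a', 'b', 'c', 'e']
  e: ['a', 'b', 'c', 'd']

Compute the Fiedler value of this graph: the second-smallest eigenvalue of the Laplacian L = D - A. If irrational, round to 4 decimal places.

With the vertex order [a, b, c, d, e], the degrees are [4, 4, 4, 4, 4], giving D = diag(4, 4, 4, 4, 4) and L = D - A. Computing the eigenvalues of L and sorting gives [0, 5, 5, 5, 5]. The Fiedler value lambda_2 = 5 is strictly positive, so the graph is connected. By the matrix-tree theorem the graph has (1/5) * product of the nonzero eigenvalues = 125 spanning trees.

5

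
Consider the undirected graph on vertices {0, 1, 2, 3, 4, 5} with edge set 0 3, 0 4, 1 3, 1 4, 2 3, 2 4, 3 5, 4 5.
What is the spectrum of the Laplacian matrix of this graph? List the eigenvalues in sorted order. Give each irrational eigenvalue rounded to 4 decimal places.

[0, 2, 2, 2, 4, 6]

Reading degrees in the order [0, 1, 2, 3, 4, 5] gives [2, 2, 2, 4, 4, 2]; set D = diag(2, 2, 2, 4, 4, 2) and form L = D - A. Since every row of L sums to 0, the all-ones vector is in the kernel and 0 is an eigenvalue. By the matrix-tree theorem the graph has (1/6) * product of the nonzero eigenvalues = 32 spanning trees.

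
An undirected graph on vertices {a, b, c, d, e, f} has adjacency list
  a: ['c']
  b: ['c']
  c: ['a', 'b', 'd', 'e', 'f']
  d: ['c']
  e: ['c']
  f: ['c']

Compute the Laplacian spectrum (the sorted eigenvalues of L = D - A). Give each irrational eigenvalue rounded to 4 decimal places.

[0, 1, 1, 1, 1, 6]

With the vertex order [a, b, c, d, e, f], the degrees are [1, 1, 5, 1, 1, 1], giving D = diag(1, 1, 5, 1, 1, 1) and L = D - A. The multiplicity of 0 as a Laplacian eigenvalue equals the number of connected components. The single zero eigenvalue shows the graph is connected. By the matrix-tree theorem the graph has (1/6) * product of the nonzero eigenvalues = 1 spanning tree.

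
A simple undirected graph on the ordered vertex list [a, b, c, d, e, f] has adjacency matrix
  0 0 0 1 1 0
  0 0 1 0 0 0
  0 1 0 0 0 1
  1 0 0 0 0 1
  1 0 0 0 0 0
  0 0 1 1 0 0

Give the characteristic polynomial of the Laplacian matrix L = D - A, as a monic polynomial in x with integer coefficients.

Each diagonal entry of L is the vertex degree and each off-diagonal entry is -1 where an edge is present, 0 otherwise; in the order [a, b, c, d, e, f] the diagonal is [2, 1, 2, 2, 1, 2]. Computing det(xI - L) by cofactor expansion (or equivalently via sum-over-permutations) gives x^6 - 10x^5 + 36x^4 - 56x^3 + 35x^2 - 6x. The constant term is 0 because L is singular (the all-ones vector lies in its kernel). By the matrix-tree theorem the graph has (1/6) * product of the nonzero eigenvalues = 1 spanning tree.

x^6 - 10x^5 + 36x^4 - 56x^3 + 35x^2 - 6x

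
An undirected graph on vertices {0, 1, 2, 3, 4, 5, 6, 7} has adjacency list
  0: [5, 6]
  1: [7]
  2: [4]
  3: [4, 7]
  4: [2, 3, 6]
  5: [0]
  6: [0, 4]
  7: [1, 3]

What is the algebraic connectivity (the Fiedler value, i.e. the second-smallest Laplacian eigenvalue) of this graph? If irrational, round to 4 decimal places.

0.1981

Each diagonal entry of L is the vertex degree and each off-diagonal entry is -1 where an edge is present, 0 otherwise; in the order [0, 1, 2, 3, 4, 5, 6, 7] the diagonal is [2, 1, 1, 2, 3, 1, 2, 2]. The sorted Laplacian eigenvalues are [0, 0.1981, 0.4915, 1.3204, 1.5550, 2.8258, 3.2470, 4.3623]; the algebraic connectivity is the second entry, 0.1981. The largest eigenvalue, 4.3623, is at most the vertex count 8. By the matrix-tree theorem the graph has (1/8) * product of the nonzero eigenvalues = 1 spanning tree.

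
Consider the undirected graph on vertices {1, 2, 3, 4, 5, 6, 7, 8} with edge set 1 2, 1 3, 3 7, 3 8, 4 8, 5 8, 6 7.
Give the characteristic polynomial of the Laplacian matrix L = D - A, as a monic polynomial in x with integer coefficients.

x^8 - 14x^7 + 76x^6 - 204x^5 + 286x^4 - 204x^3 + 67x^2 - 8x

Each diagonal entry of L is the vertex degree and each off-diagonal entry is -1 where an edge is present, 0 otherwise; in the order [1, 2, 3, 4, 5, 6, 7, 8] the diagonal is [2, 1, 3, 1, 1, 1, 2, 3]. L has integer entries, so p(x) = det(xI - L) has integer coefficients. Expanding the determinant yields x^8 - 14x^7 + 76x^6 - 204x^5 + 286x^4 - 204x^3 + 67x^2 - 8x. Since p(0) = det(-L) = 0, x divides p(x). The largest eigenvalue, 4.6935, is at most the vertex count 8.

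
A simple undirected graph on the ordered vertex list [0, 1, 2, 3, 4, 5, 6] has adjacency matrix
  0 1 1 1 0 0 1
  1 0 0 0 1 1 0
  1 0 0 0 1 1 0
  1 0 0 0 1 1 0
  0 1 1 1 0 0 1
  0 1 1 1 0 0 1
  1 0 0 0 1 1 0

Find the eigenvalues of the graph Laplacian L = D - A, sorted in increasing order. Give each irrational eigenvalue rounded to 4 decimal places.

[0, 3, 3, 3, 4, 4, 7]

Each diagonal entry of L is the vertex degree and each off-diagonal entry is -1 where an edge is present, 0 otherwise; in the order [0, 1, 2, 3, 4, 5, 6] the diagonal is [4, 3, 3, 3, 4, 4, 3]. The multiplicity of 0 as a Laplacian eigenvalue equals the number of connected components. The single zero eigenvalue shows the graph is connected. The largest eigenvalue, 7, is at most the vertex count 7.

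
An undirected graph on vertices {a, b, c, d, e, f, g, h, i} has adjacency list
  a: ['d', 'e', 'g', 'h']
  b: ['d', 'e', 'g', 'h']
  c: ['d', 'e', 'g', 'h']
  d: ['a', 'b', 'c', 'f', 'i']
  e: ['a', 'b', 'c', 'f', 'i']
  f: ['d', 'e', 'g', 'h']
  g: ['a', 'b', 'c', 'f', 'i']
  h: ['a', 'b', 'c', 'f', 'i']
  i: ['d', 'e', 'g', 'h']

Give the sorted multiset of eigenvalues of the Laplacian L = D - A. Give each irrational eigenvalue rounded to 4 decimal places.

[0, 4, 4, 4, 4, 5, 5, 5, 9]

Reading degrees in the order [a, b, c, d, e, f, g, h, i] gives [4, 4, 4, 5, 5, 4, 5, 5, 4]; set D = diag(4, 4, 4, 5, 5, 4, 5, 5, 4) and form L = D - A. Diagonalising L (or applying a numerical eigensolver to the 9x9 matrix) gives the spectrum above. There is one zero in the spectrum, matching the 1 component.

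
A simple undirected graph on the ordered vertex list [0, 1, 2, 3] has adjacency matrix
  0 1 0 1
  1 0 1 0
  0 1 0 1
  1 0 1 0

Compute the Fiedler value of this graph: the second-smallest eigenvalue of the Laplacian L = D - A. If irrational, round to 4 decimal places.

2

Each diagonal entry of L is the vertex degree and each off-diagonal entry is -1 where an edge is present, 0 otherwise; in the order [0, 1, 2, 3] the diagonal is [2, 2, 2, 2]. The smallest Laplacian eigenvalue is always 0. The next one, lambda_2 = 2, measures how hard the graph is to disconnect: larger values mean better connectivity.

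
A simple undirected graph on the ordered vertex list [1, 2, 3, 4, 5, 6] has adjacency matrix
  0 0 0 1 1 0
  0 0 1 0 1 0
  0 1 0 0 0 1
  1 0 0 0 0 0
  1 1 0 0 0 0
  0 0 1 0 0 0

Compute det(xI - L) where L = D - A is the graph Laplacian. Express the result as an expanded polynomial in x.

x^6 - 10x^5 + 36x^4 - 56x^3 + 35x^2 - 6x

With the vertex order [1, 2, 3, 4, 5, 6], the degrees are [2, 2, 2, 1, 2, 1], giving D = diag(2, 2, 2, 1, 2, 1) and L = D - A. L has integer entries, so p(x) = det(xI - L) has integer coefficients. Expanding the determinant yields x^6 - 10x^5 + 36x^4 - 56x^3 + 35x^2 - 6x. The coefficient of x^5 equals -trace(L) = -10, matching the sum of degrees.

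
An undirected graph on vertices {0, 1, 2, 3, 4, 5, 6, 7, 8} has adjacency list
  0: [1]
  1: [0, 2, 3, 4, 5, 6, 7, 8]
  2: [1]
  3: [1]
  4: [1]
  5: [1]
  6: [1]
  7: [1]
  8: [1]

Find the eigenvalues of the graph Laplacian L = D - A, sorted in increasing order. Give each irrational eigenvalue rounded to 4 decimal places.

[0, 1, 1, 1, 1, 1, 1, 1, 9]

Each diagonal entry of L is the vertex degree and each off-diagonal entry is -1 where an edge is present, 0 otherwise; in the order [0, 1, 2, 3, 4, 5, 6, 7, 8] the diagonal is [1, 8, 1, 1, 1, 1, 1, 1, 1]. Since every row of L sums to 0, the all-ones vector is in the kernel and 0 is an eigenvalue. The single zero eigenvalue shows the graph is connected. By the matrix-tree theorem the graph has (1/9) * product of the nonzero eigenvalues = 1 spanning tree.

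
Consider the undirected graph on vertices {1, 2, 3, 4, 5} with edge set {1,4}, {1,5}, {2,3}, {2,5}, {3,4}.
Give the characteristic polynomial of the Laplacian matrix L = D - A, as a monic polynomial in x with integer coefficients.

Each diagonal entry of L is the vertex degree and each off-diagonal entry is -1 where an edge is present, 0 otherwise; in the order [1, 2, 3, 4, 5] the diagonal is [2, 2, 2, 2, 2]. L has integer entries, so p(x) = det(xI - L) has integer coefficients. Expanding the determinant yields x^5 - 10x^4 + 35x^3 - 50x^2 + 25x. The coefficient of x^4 equals -trace(L) = -10, matching the sum of degrees. There is one zero in the spectrum, matching the 1 component. The eigenvalues sum to 10, which equals trace(L) = 2|E|.

x^5 - 10x^4 + 35x^3 - 50x^2 + 25x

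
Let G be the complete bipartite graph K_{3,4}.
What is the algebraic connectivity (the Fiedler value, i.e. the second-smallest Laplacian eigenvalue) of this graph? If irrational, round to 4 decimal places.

3

The graph has 7 vertices and degree multiset [4, 4, 4, 3, 3, 3, 3]; D is the diagonal matrix of degrees and L = D - A. The sorted Laplacian eigenvalues are [0, 3, 3, 3, 4, 4, 7]; the algebraic connectivity is the second entry, 3. There is one zero in the spectrum, matching the 1 component.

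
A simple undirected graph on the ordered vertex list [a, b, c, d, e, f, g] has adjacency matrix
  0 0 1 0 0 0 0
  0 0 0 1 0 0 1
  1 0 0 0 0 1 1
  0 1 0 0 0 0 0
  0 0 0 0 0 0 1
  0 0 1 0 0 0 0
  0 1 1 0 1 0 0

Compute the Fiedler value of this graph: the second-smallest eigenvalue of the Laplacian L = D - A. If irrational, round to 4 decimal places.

0.3217

With the vertex order [a, b, c, d, e, f, g], the degrees are [1, 2, 3, 1, 1, 1, 3], giving D = diag(1, 2, 3, 1, 1, 1, 3) and L = D - A. The sorted Laplacian eigenvalues are [0, 0.3217, 0.6802, 1, 2.1397, 3.2297, 4.6287]; the algebraic connectivity is the second entry, 0.3217. The eigenvalues sum to 12, which equals trace(L) = 2|E|.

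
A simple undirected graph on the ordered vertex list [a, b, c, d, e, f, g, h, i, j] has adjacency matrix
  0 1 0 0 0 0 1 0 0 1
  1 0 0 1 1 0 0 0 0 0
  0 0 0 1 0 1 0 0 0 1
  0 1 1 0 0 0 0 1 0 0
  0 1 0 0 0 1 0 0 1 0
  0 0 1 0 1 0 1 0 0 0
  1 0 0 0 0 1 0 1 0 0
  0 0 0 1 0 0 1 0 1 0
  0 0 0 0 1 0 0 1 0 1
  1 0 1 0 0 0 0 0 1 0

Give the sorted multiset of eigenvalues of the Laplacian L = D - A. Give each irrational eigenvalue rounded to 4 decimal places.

[0, 2, 2, 2, 2, 2, 5, 5, 5, 5]

With the vertex order [a, b, c, d, e, f, g, h, i, j], the degrees are [3, 3, 3, 3, 3, 3, 3, 3, 3, 3], giving D = diag(3, 3, 3, 3, 3, 3, 3, 3, 3, 3) and L = D - A. L is symmetric positive semidefinite, so every eigenvalue is real and nonnegative. The single zero eigenvalue shows the graph is connected.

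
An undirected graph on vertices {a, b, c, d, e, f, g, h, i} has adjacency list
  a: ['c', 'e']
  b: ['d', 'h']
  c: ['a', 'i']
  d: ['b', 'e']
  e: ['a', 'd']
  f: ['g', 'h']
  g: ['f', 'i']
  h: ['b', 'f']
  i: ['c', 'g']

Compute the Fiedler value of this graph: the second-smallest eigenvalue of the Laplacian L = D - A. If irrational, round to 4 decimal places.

With the vertex order [a, b, c, d, e, f, g, h, i], the degrees are [2, 2, 2, 2, 2, 2, 2, 2, 2], giving D = diag(2, 2, 2, 2, 2, 2, 2, 2, 2) and L = D - A. Computing the eigenvalues of L and sorting gives [0, 0.4679, 0.4679, 1.6527, 1.6527, 3, 3, 3.8794, 3.8794]. The Fiedler value lambda_2 = 0.4679 is strictly positive, so the graph is connected. By the matrix-tree theorem the graph has (1/9) * product of the nonzero eigenvalues = 9 spanning trees.

0.4679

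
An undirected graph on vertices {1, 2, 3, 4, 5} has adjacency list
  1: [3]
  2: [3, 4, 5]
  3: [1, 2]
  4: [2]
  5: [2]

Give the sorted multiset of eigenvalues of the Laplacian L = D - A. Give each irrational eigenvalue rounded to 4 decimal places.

[0, 0.5188, 1, 2.3111, 4.1701]

Each diagonal entry of L is the vertex degree and each off-diagonal entry is -1 where an edge is present, 0 otherwise; in the order [1, 2, 3, 4, 5] the diagonal is [1, 3, 2, 1, 1]. The multiplicity of 0 as a Laplacian eigenvalue equals the number of connected components. The single zero eigenvalue shows the graph is connected. By the matrix-tree theorem the graph has (1/5) * product of the nonzero eigenvalues = 1 spanning tree.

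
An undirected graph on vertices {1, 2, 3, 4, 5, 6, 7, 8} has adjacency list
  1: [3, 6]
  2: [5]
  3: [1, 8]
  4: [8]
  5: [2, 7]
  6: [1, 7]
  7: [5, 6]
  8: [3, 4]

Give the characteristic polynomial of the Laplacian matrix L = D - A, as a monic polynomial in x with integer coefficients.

x^8 - 14x^7 + 78x^6 - 220x^5 + 330x^4 - 252x^3 + 84x^2 - 8x

Reading degrees in the order [1, 2, 3, 4, 5, 6, 7, 8] gives [2, 1, 2, 1, 2, 2, 2, 2]; set D = diag(2, 1, 2, 1, 2, 2, 2, 2) and form L = D - A. L has integer entries, so p(x) = det(xI - L) has integer coefficients. Expanding the determinant yields x^8 - 14x^7 + 78x^6 - 220x^5 + 330x^4 - 252x^3 + 84x^2 - 8x. The coefficient of x^7 equals -trace(L) = -14, matching the sum of degrees. There is one zero in the spectrum, matching the 1 component.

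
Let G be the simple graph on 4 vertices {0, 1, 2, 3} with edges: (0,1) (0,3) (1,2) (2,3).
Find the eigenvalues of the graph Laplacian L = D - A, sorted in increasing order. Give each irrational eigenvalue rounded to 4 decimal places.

[0, 2, 2, 4]

Each diagonal entry of L is the vertex degree and each off-diagonal entry is -1 where an edge is present, 0 otherwise; in the order [0, 1, 2, 3] the diagonal is [2, 2, 2, 2]. Diagonalising L (or applying a numerical eigensolver to the 4x4 matrix) gives the spectrum above. The single zero eigenvalue shows the graph is connected. The eigenvalues sum to 8, which equals trace(L) = 2|E|.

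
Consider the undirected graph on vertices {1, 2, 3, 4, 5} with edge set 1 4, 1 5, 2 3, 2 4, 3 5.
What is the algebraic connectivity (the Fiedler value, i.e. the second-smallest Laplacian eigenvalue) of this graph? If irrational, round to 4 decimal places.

With the vertex order [1, 2, 3, 4, 5], the degrees are [2, 2, 2, 2, 2], giving D = diag(2, 2, 2, 2, 2) and L = D - A. The smallest Laplacian eigenvalue is always 0. The next one, lambda_2 = 1.3820, measures how hard the graph is to disconnect: larger values mean better connectivity.

1.3820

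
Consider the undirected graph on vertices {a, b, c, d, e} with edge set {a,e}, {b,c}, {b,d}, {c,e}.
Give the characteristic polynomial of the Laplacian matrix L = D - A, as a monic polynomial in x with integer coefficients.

x^5 - 8x^4 + 21x^3 - 20x^2 + 5x

With the vertex order [a, b, c, d, e], the degrees are [1, 2, 2, 1, 2], giving D = diag(1, 2, 2, 1, 2) and L = D - A. Computing det(xI - L) by cofactor expansion (or equivalently via sum-over-permutations) gives x^5 - 8x^4 + 21x^3 - 20x^2 + 5x. The constant term is 0 because L is singular (the all-ones vector lies in its kernel).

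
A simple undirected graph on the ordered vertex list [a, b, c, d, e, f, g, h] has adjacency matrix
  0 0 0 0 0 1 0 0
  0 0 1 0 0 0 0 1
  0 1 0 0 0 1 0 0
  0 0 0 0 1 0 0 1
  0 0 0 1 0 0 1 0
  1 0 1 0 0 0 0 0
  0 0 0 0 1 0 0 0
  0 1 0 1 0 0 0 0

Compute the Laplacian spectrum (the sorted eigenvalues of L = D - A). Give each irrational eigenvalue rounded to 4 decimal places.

With the vertex order [a, b, c, d, e, f, g, h], the degrees are [1, 2, 2, 2, 2, 2, 1, 2], giving D = diag(1, 2, 2, 2, 2, 2, 1, 2) and L = D - A. Diagonalising L (or applying a numerical eigensolver to the 8x8 matrix) gives the spectrum above. There is one zero in the spectrum, matching the 1 component.

[0, 0.1522, 0.5858, 1.2346, 2, 2.7654, 3.4142, 3.8478]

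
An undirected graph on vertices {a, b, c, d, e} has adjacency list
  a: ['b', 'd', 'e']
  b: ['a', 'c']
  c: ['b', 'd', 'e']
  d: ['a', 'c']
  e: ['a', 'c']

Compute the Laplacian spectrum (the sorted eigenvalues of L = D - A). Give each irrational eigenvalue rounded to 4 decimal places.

[0, 2, 2, 3, 5]

With the vertex order [a, b, c, d, e], the degrees are [3, 2, 3, 2, 2], giving D = diag(3, 2, 3, 2, 2) and L = D - A. The multiplicity of 0 as a Laplacian eigenvalue equals the number of connected components. By the matrix-tree theorem the graph has (1/5) * product of the nonzero eigenvalues = 12 spanning trees.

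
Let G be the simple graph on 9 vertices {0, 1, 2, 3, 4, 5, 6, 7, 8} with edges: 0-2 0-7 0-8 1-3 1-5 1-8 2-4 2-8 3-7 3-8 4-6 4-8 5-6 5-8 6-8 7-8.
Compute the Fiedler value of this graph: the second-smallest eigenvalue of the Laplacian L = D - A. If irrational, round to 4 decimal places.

Each diagonal entry of L is the vertex degree and each off-diagonal entry is -1 where an edge is present, 0 otherwise; in the order [0, 1, 2, 3, 4, 5, 6, 7, 8] the diagonal is [3, 3, 3, 3, 3, 3, 3, 3, 8]. Computing the eigenvalues of L and sorting gives [0, 1.5858, 1.5858, 3, 3, 4.4142, 4.4142, 5, 9]. The Fiedler value lambda_2 = 1.5858 is strictly positive, so the graph is connected. There is one zero in the spectrum, matching the 1 component.

1.5858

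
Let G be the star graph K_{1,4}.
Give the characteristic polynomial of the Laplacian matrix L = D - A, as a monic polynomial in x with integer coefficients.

The graph has 5 vertices and degree multiset [4, 1, 1, 1, 1]; D is the diagonal matrix of degrees and L = D - A. L has integer entries, so p(x) = det(xI - L) has integer coefficients. Expanding the determinant yields x^5 - 8x^4 + 18x^3 - 16x^2 + 5x. The constant term is 0 because L is singular (the all-ones vector lies in its kernel). The eigenvalues sum to 8, which equals trace(L) = 2|E|.

x^5 - 8x^4 + 18x^3 - 16x^2 + 5x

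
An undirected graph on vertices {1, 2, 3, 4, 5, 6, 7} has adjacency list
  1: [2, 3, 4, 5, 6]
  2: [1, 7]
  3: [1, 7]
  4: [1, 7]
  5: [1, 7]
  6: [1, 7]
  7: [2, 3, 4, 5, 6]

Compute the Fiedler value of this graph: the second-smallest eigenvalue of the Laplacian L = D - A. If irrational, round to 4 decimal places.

Reading degrees in the order [1, 2, 3, 4, 5, 6, 7] gives [5, 2, 2, 2, 2, 2, 5]; set D = diag(5, 2, 2, 2, 2, 2, 5) and form L = D - A. Computing the eigenvalues of L and sorting gives [0, 2, 2, 2, 2, 5, 7]. The Fiedler value lambda_2 = 2 is strictly positive, so the graph is connected. By the matrix-tree theorem the graph has (1/7) * product of the nonzero eigenvalues = 80 spanning trees.

2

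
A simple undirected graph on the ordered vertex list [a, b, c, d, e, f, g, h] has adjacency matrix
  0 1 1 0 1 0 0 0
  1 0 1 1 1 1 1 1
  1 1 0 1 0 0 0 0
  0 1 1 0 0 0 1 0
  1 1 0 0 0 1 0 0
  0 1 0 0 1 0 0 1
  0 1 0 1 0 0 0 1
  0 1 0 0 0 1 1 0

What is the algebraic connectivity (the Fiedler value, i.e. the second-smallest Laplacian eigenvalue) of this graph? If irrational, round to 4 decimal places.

Reading degrees in the order [a, b, c, d, e, f, g, h] gives [3, 7, 3, 3, 3, 3, 3, 3]; set D = diag(3, 7, 3, 3, 3, 3, 3, 3) and form L = D - A. The sorted Laplacian eigenvalues are [0, 1.7530, 1.7530, 3.4450, 3.4450, 4.8019, 4.8019, 8]; the algebraic connectivity is the second entry, 1.7530. The largest eigenvalue, 8, is at most the vertex count 8.

1.7530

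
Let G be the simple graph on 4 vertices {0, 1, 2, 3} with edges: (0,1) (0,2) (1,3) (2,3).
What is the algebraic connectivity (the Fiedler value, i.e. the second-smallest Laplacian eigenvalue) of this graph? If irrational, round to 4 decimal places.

2

Each diagonal entry of L is the vertex degree and each off-diagonal entry is -1 where an edge is present, 0 otherwise; in the order [0, 1, 2, 3] the diagonal is [2, 2, 2, 2]. The smallest Laplacian eigenvalue is always 0. The next one, lambda_2 = 2, measures how hard the graph is to disconnect: larger values mean better connectivity. The eigenvalues sum to 8, which equals trace(L) = 2|E|.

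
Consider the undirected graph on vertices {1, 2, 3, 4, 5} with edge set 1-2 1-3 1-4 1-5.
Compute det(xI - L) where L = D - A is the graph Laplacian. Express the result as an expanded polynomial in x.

x^5 - 8x^4 + 18x^3 - 16x^2 + 5x

With the vertex order [1, 2, 3, 4, 5], the degrees are [4, 1, 1, 1, 1], giving D = diag(4, 1, 1, 1, 1) and L = D - A. The eigenvalues of L are [0, 1, 1, 1, 5]; the characteristic polynomial is the product of (x - lambda_i), which multiplies out to x^5 - 8x^4 + 18x^3 - 16x^2 + 5x. The coefficient of x^4 equals -trace(L) = -8, matching the sum of degrees. By the matrix-tree theorem the graph has (1/5) * product of the nonzero eigenvalues = 1 spanning tree.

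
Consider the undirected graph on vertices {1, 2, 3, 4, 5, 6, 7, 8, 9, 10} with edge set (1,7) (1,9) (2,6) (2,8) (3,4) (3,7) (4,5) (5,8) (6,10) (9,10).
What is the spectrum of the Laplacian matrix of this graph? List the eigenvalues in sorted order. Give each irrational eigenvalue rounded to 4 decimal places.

Each diagonal entry of L is the vertex degree and each off-diagonal entry is -1 where an edge is present, 0 otherwise; in the order [1, 2, 3, 4, 5, 6, 7, 8, 9, 10] the diagonal is [2, 2, 2, 2, 2, 2, 2, 2, 2, 2]. Diagonalising L (or applying a numerical eigensolver to the 10x10 matrix) gives the spectrum above. The single zero eigenvalue shows the graph is connected. The eigenvalues sum to 20, which equals trace(L) = 2|E|. The largest eigenvalue, 4, is at most the vertex count 10.

[0, 0.3820, 0.3820, 1.3820, 1.3820, 2.6180, 2.6180, 3.6180, 3.6180, 4]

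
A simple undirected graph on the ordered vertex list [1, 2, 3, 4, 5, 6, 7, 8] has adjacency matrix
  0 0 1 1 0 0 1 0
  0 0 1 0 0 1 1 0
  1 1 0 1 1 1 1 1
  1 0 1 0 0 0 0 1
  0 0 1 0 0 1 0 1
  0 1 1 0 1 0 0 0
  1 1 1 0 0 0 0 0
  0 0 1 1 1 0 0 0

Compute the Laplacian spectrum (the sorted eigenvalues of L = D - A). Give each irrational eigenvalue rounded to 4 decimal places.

[0, 1.7530, 1.7530, 3.4450, 3.4450, 4.8019, 4.8019, 8]

With the vertex order [1, 2, 3, 4, 5, 6, 7, 8], the degrees are [3, 3, 7, 3, 3, 3, 3, 3], giving D = diag(3, 3, 7, 3, 3, 3, 3, 3) and L = D - A. L is symmetric positive semidefinite, so every eigenvalue is real and nonnegative. By the matrix-tree theorem the graph has (1/8) * product of the nonzero eigenvalues = 841 spanning trees.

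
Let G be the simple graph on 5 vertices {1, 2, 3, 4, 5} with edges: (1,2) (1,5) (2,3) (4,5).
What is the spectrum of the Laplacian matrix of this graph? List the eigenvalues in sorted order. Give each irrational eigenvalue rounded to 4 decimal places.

Reading degrees in the order [1, 2, 3, 4, 5] gives [2, 2, 1, 1, 2]; set D = diag(2, 2, 1, 1, 2) and form L = D - A. Diagonalising L (or applying a numerical eigensolver to the 5x5 matrix) gives the spectrum above.

[0, 0.3820, 1.3820, 2.6180, 3.6180]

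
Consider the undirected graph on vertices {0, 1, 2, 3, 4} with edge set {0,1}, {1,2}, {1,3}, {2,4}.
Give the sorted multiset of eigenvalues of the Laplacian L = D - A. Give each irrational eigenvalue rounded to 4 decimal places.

[0, 0.5188, 1, 2.3111, 4.1701]

Reading degrees in the order [0, 1, 2, 3, 4] gives [1, 3, 2, 1, 1]; set D = diag(1, 3, 2, 1, 1) and form L = D - A. Since every row of L sums to 0, the all-ones vector is in the kernel and 0 is an eigenvalue. The largest eigenvalue, 4.1701, is at most the vertex count 5.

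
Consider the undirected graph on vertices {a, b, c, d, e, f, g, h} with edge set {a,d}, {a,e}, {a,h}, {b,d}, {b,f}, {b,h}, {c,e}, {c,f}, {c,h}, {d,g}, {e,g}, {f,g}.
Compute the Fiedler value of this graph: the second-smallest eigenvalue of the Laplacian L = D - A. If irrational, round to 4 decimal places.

2

Reading degrees in the order [a, b, c, d, e, f, g, h] gives [3, 3, 3, 3, 3, 3, 3, 3]; set D = diag(3, 3, 3, 3, 3, 3, 3, 3) and form L = D - A. The sorted Laplacian eigenvalues are [0, 2, 2, 2, 4, 4, 4, 6]; the algebraic connectivity is the second entry, 2. The largest eigenvalue, 6, is at most the vertex count 8. The eigenvalues sum to 24, which equals trace(L) = 2|E|.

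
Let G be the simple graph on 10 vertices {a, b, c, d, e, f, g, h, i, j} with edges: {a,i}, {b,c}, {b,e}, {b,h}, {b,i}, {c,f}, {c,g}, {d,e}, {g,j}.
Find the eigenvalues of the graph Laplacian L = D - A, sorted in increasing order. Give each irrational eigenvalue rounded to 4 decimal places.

With the vertex order [a, b, c, d, e, f, g, h, i, j], the degrees are [1, 4, 3, 1, 2, 1, 2, 1, 2, 1], giving D = diag(1, 4, 3, 1, 2, 1, 2, 1, 2, 1) and L = D - A. L is symmetric positive semidefinite, so every eigenvalue is real and nonnegative. The single zero eigenvalue shows the graph is connected. By the matrix-tree theorem the graph has (1/10) * product of the nonzero eigenvalues = 1 spanning tree.

[0, 0.2263, 0.3820, 0.6274, 0.7726, 2, 2.2925, 2.6180, 3.6837, 5.3975]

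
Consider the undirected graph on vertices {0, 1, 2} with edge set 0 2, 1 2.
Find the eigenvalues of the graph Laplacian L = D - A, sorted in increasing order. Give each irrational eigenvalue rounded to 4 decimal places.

Reading degrees in the order [0, 1, 2] gives [1, 1, 2]; set D = diag(1, 1, 2) and form L = D - A. Diagonalising L (or applying a numerical eigensolver to the 3x3 matrix) gives the spectrum above. The single zero eigenvalue shows the graph is connected. The largest eigenvalue, 3, is at most the vertex count 3.

[0, 1, 3]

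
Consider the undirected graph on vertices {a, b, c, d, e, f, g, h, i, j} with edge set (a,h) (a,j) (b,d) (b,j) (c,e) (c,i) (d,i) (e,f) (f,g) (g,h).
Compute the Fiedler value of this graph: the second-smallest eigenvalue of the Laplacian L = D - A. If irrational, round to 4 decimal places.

Each diagonal entry of L is the vertex degree and each off-diagonal entry is -1 where an edge is present, 0 otherwise; in the order [a, b, c, d, e, f, g, h, i, j] the diagonal is [2, 2, 2, 2, 2, 2, 2, 2, 2, 2]. The smallest Laplacian eigenvalue is always 0. The next one, lambda_2 = 0.3820, measures how hard the graph is to disconnect: larger values mean better connectivity.

0.3820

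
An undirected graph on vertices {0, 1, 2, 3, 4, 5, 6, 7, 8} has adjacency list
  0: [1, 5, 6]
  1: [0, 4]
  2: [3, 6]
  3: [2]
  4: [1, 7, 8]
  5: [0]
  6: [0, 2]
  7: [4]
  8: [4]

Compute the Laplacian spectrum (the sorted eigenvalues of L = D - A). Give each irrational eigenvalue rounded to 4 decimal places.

[0, 0.1658, 0.4679, 1, 1.3434, 1.6527, 3, 3.8794, 4.4909]

Each diagonal entry of L is the vertex degree and each off-diagonal entry is -1 where an edge is present, 0 otherwise; in the order [0, 1, 2, 3, 4, 5, 6, 7, 8] the diagonal is [3, 2, 2, 1, 3, 1, 2, 1, 1]. The multiplicity of 0 as a Laplacian eigenvalue equals the number of connected components. The largest eigenvalue, 4.4909, is at most the vertex count 9.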